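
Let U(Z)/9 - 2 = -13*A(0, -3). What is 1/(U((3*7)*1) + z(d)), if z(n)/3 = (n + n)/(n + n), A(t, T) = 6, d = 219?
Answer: -1/681 ≈ -0.0014684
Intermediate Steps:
U(Z) = -684 (U(Z) = 18 + 9*(-13*6) = 18 + 9*(-78) = 18 - 702 = -684)
z(n) = 3 (z(n) = 3*((n + n)/(n + n)) = 3*((2*n)/((2*n))) = 3*((2*n)*(1/(2*n))) = 3*1 = 3)
1/(U((3*7)*1) + z(d)) = 1/(-684 + 3) = 1/(-681) = -1/681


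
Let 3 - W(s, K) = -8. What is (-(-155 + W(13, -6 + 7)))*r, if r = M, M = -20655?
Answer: -2974320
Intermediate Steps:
W(s, K) = 11 (W(s, K) = 3 - 1*(-8) = 3 + 8 = 11)
r = -20655
(-(-155 + W(13, -6 + 7)))*r = -(-155 + 11)*(-20655) = -1*(-144)*(-20655) = 144*(-20655) = -2974320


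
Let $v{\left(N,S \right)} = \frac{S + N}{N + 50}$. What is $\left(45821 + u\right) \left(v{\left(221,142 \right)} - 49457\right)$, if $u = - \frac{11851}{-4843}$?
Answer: $- \frac{2974318840217736}{1312453} \approx -2.2662 \cdot 10^{9}$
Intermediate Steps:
$v{\left(N,S \right)} = \frac{N + S}{50 + N}$
$u = \frac{11851}{4843}$ ($u = \left(-11851\right) \left(- \frac{1}{4843}\right) = \frac{11851}{4843} \approx 2.447$)
$\left(45821 + u\right) \left(v{\left(221,142 \right)} - 49457\right) = \left(45821 + \frac{11851}{4843}\right) \left(\frac{221 + 142}{50 + 221} - 49457\right) = \frac{221922954 \left(\frac{1}{271} \cdot 363 - 49457\right)}{4843} = \frac{221922954 \left(\frac{363}{271} - 49457\right)}{4843} = \frac{221922954}{4843} \left(- \frac{13402484}{271}\right) = - \frac{2974318840217736}{1312453}$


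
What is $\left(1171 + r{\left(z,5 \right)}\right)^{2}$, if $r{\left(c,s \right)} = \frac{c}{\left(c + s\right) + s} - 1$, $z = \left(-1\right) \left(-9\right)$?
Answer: $\frac{494573121}{361} \approx 1.37 \cdot 10^{6}$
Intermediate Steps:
$z = 9$
$r{\left(c,s \right)} = -1 + \frac{c}{c + 2 s}$ ($r{\left(c,s \right)} = \frac{c}{c + 2 s} - 1 = -1 + \frac{c}{c + 2 s}$)
$\left(1171 + r{\left(z,5 \right)}\right)^{2} = \left(1171 - \frac{10}{9 + 2 \cdot 5}\right)^{2} = \left(1171 - \frac{10}{9 + 10}\right)^{2} = \left(1171 - \frac{10}{19}\right)^{2} = \left(\frac{22239}{19}\right)^{2} = \frac{494573121}{361}$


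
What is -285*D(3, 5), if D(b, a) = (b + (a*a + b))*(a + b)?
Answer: -70680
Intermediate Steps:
D(b, a) = (a + b)*(a**2 + 2*b) (D(b, a) = (b + (a**2 + b))*(a + b) = (b + (b + a**2))*(a + b) = (a**2 + 2*b)*(a + b) = (a + b)*(a**2 + 2*b))
-285*D(3, 5) = -285*(5**3 + 2*3**2 + 3*5**2 + 2*5*3) = -285*(125 + 2*9 + 3*25 + 30) = -285*(125 + 18 + 75 + 30) = -285*248 = -70680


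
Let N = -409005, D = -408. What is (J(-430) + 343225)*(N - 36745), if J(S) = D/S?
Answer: -6578697567850/43 ≈ -1.5299e+11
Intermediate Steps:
J(S) = -408/S
(J(-430) + 343225)*(N - 36745) = (-408/(-430) + 343225)*(-409005 - 36745) = (-408*(-1/430) + 343225)*(-445750) = (204/215 + 343225)*(-445750) = (73793579/215)*(-445750) = -6578697567850/43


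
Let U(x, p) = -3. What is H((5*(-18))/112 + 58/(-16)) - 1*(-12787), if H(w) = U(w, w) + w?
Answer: 89457/7 ≈ 12780.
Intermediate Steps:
H(w) = -3 + w
H((5*(-18))/112 + 58/(-16)) - 1*(-12787) = (-3 + ((5*(-18))/112 + 58/(-16))) - 1*(-12787) = (-3 + (-90*1/112 + 58*(-1/16))) + 12787 = (-3 + (-45/56 - 29/8)) + 12787 = (-3 - 31/7) + 12787 = -52/7 + 12787 = 89457/7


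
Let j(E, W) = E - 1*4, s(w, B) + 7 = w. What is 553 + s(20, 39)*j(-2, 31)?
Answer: 475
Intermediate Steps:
s(w, B) = -7 + w
j(E, W) = -4 + E (j(E, W) = E - 4 = -4 + E)
553 + s(20, 39)*j(-2, 31) = 553 + (-7 + 20)*(-4 - 2) = 553 + 13*(-6) = 553 - 78 = 475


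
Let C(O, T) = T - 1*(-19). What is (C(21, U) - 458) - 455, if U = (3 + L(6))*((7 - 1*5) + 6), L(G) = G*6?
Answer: -582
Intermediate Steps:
L(G) = 6*G
U = 312 (U = (3 + 6*6)*((7 - 1*5) + 6) = (3 + 36)*((7 - 5) + 6) = 39*(2 + 6) = 39*8 = 312)
C(O, T) = 19 + T (C(O, T) = T + 19 = 19 + T)
(C(21, U) - 458) - 455 = ((19 + 312) - 458) - 455 = (331 - 458) - 455 = -127 - 455 = -582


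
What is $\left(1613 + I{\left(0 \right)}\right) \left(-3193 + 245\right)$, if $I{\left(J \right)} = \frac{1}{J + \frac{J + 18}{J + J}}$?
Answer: $-4755124$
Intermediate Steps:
$I{\left(J \right)} = \frac{1}{J + \frac{18 + J}{2 J}}$
$\left(1613 + I{\left(0 \right)}\right) \left(-3193 + 245\right) = \left(1613 + 2 \cdot 0 \frac{1}{18 + 0 + 2 \cdot 0^{2}}\right) \left(-3193 + 245\right) = \left(1613 + 2 \cdot 0 \frac{1}{18 + 0 + 2 \cdot 0}\right) \left(-2948\right) = \left(1613 + 2 \cdot 0 \frac{1}{18 + 0 + 0}\right) \left(-2948\right) = \left(1613 + 2 \cdot 0 \cdot \frac{1}{18}\right) \left(-2948\right) = \left(1613 + 0\right) \left(-2948\right) = 1613 \left(-2948\right) = -4755124$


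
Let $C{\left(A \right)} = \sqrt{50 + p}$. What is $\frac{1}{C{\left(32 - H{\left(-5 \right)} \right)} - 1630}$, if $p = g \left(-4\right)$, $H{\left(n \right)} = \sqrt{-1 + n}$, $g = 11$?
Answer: $- \frac{815}{1328447} - \frac{\sqrt{6}}{2656894} \approx -0.00061442$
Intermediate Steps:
$p = -44$ ($p = 11 \left(-4\right) = -44$)
$C{\left(A \right)} = \sqrt{6}$ ($C{\left(A \right)} = \sqrt{50 - 44} = \sqrt{6}$)
$\frac{1}{C{\left(32 - H{\left(-5 \right)} \right)} - 1630} = \frac{1}{\sqrt{6} - 1630} = \frac{1}{-1630 + \sqrt{6}}$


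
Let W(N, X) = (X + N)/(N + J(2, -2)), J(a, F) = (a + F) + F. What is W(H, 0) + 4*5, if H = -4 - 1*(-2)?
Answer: 41/2 ≈ 20.500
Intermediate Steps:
H = -2 (H = -4 + 2 = -2)
J(a, F) = a + 2*F (J(a, F) = (F + a) + F = a + 2*F)
W(N, X) = (N + X)/(-2 + N) (W(N, X) = (X + N)/(N + (2 + 2*(-2))) = (N + X)/(N + (2 - 4)) = (N + X)/(N - 2) = (N + X)/(-2 + N))
W(H, 0) + 4*5 = (-2 + 0)/(-2 - 2) + 4*5 = -2/(-4) + 20 = -¼*(-2) + 20 = ½ + 20 = 41/2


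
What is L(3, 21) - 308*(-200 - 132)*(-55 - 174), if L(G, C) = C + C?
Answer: -23416582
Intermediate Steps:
L(G, C) = 2*C
L(3, 21) - 308*(-200 - 132)*(-55 - 174) = 2*21 - 308*(-200 - 132)*(-55 - 174) = 42 - (-102256)*(-229) = 42 - 308*76028 = 42 - 23416624 = -23416582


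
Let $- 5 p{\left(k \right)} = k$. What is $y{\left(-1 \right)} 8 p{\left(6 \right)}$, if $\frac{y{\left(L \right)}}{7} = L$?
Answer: $\frac{336}{5} \approx 67.2$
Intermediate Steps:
$p{\left(k \right)} = - \frac{k}{5}$
$y{\left(L \right)} = 7 L$
$y{\left(-1 \right)} 8 p{\left(6 \right)} = 7 \left(-1\right) 8 \left(\left(- \frac{1}{5}\right) 6\right) = \left(-7\right) 8 \left(- \frac{6}{5}\right) = \left(-56\right) \left(- \frac{6}{5}\right) = \frac{336}{5}$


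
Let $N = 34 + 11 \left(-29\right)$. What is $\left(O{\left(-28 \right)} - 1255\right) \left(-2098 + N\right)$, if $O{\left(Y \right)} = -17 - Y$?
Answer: $2964452$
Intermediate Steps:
$N = -285$ ($N = 34 - 319 = -285$)
$\left(O{\left(-28 \right)} - 1255\right) \left(-2098 + N\right) = \left(\left(-17 - -28\right) - 1255\right) \left(-2098 - 285\right) = \left(\left(-17 + 28\right) - 1255\right) \left(-2383\right) = \left(11 - 1255\right) \left(-2383\right) = \left(-1244\right) \left(-2383\right) = 2964452$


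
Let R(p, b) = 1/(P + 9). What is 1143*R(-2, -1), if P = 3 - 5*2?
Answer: 1143/2 ≈ 571.50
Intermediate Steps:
P = -7 (P = 3 - 10 = -7)
R(p, b) = ½ (R(p, b) = 1/(-7 + 9) = 1/2 = ½)
1143*R(-2, -1) = 1143*(½) = 1143/2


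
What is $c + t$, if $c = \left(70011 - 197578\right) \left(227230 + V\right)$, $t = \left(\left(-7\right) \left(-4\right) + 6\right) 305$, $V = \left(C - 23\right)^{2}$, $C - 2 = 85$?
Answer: $-29509553472$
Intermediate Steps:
$C = 87$ ($C = 2 + 85 = 87$)
$V = 4096$ ($V = \left(87 - 23\right)^{2} = 64^{2} = 4096$)
$t = 10370$ ($t = \left(28 + 6\right) 305 = 34 \cdot 305 = 10370$)
$c = -29509563842$ ($c = \left(70011 - 197578\right) \left(227230 + 4096\right) = \left(-127567\right) 231326 = -29509563842$)
$c + t = -29509563842 + 10370 = -29509553472$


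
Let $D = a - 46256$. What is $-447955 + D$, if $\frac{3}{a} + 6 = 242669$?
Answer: $- \frac{119926723890}{242663} \approx -4.9421 \cdot 10^{5}$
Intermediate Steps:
$a = \frac{3}{242663}$ ($a = \frac{3}{-6 + 242669} = \frac{3}{242663} \approx 1.2363 \cdot 10^{-5}$)
$D = - \frac{11224619725}{242663}$ ($D = \frac{3}{242663} - 46256 = - \frac{11224619725}{242663} \approx -46256.0$)
$-447955 + D = -447955 - \frac{11224619725}{242663} = - \frac{119926723890}{242663}$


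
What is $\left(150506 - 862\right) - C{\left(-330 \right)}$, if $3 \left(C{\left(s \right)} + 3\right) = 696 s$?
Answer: $226207$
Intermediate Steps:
$C{\left(s \right)} = -3 + 232 s$ ($C{\left(s \right)} = -3 + \frac{696 s}{3} = -3 + 232 s$)
$\left(150506 - 862\right) - C{\left(-330 \right)} = \left(150506 - 862\right) - \left(-3 + 232 \left(-330\right)\right) = \left(150506 - 862\right) - \left(-3 - 76560\right) = 149644 - -76563 = 149644 + 76563 = 226207$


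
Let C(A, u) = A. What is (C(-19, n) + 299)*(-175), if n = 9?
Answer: -49000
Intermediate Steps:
(C(-19, n) + 299)*(-175) = (-19 + 299)*(-175) = 280*(-175) = -49000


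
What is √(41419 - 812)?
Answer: √40607 ≈ 201.51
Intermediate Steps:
√(41419 - 812) = √40607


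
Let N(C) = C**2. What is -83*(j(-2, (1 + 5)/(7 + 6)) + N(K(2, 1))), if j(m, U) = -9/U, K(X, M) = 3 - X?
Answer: 3071/2 ≈ 1535.5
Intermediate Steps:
-83*(j(-2, (1 + 5)/(7 + 6)) + N(K(2, 1))) = -83*(-9*(7 + 6)/(1 + 5) + (3 - 1*2)**2) = -83*(-9/(6/13) + (3 - 2)**2) = -83*(-9/(6*(1/13)) + 1**2) = -83*(-9/6/13 + 1) = -83*(-9*13/6 + 1) = -83*(-39/2 + 1) = -83*(-37/2) = 3071/2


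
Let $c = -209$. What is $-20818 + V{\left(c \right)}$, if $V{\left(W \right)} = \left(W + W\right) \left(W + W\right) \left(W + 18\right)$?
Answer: $-33393102$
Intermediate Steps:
$V{\left(W \right)} = 4 W^{2} \left(18 + W\right)$ ($V{\left(W \right)} = 2 W 2 W \left(18 + W\right) = 4 W^{2} \left(18 + W\right)$)
$-20818 + V{\left(c \right)} = -20818 + 4 \left(-209\right)^{2} \left(18 - 209\right) = -20818 + 4 \cdot 43681 \left(-191\right) = -20818 - 33372284 = -33393102$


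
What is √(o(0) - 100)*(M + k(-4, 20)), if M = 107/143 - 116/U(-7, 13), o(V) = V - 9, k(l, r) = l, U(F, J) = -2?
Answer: 7829*I*√109/143 ≈ 571.59*I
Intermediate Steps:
o(V) = -9 + V
M = 8401/143 (M = 107/143 - 116/(-2) = 107*(1/143) - 116*(-½) = 107/143 + 58 = 8401/143 ≈ 58.748)
√(o(0) - 100)*(M + k(-4, 20)) = √((-9 + 0) - 100)*(8401/143 - 4) = √(-9 - 100)*(7829/143) = √(-109)*(7829/143) = (I*√109)*(7829/143) = 7829*I*√109/143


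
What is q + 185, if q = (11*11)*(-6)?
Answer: -541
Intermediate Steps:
q = -726 (q = 121*(-6) = -726)
q + 185 = -726 + 185 = -541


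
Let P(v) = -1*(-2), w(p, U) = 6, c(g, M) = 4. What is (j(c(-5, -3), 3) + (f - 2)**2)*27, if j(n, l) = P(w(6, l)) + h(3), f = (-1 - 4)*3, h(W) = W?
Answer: 7938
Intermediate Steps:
f = -15 (f = -5*3 = -15)
P(v) = 2
j(n, l) = 5 (j(n, l) = 2 + 3 = 5)
(j(c(-5, -3), 3) + (f - 2)**2)*27 = (5 + (-15 - 2)**2)*27 = (5 + (-17)**2)*27 = (5 + 289)*27 = 294*27 = 7938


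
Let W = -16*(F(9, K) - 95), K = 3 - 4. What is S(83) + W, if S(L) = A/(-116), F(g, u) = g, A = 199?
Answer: 159417/116 ≈ 1374.3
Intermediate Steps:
K = -1
S(L) = -199/116 (S(L) = 199/(-116) = 199*(-1/116) = -199/116)
W = 1376 (W = -16*(9 - 95) = -16*(-86) = 1376)
S(83) + W = -199/116 + 1376 = 159417/116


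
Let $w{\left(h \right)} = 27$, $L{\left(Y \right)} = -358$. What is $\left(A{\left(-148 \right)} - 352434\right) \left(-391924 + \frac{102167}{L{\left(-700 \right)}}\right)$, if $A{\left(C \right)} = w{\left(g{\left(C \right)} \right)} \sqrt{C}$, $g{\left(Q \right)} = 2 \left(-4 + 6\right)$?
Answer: $\frac{24742797962103}{179} - \frac{3791095893 i \sqrt{37}}{179} \approx 1.3823 \cdot 10^{11} - 1.2883 \cdot 10^{8} i$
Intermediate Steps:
$g{\left(Q \right)} = 4$ ($g{\left(Q \right)} = 2 \cdot 2 = 4$)
$A{\left(C \right)} = 27 \sqrt{C}$
$\left(A{\left(-148 \right)} - 352434\right) \left(-391924 + \frac{102167}{L{\left(-700 \right)}}\right) = \left(27 \sqrt{-148} - 352434\right) \left(-391924 + \frac{102167}{-358}\right) = \left(27 \cdot 2 i \sqrt{37} - 352434\right) \left(-391924 + 102167 \left(- \frac{1}{358}\right)\right) = \left(54 i \sqrt{37} - 352434\right) \left(-391924 - \frac{102167}{358}\right) = \left(-352434 + 54 i \sqrt{37}\right) \left(- \frac{140410959}{358}\right) = \frac{24742797962103}{179} - \frac{3791095893 i \sqrt{37}}{179}$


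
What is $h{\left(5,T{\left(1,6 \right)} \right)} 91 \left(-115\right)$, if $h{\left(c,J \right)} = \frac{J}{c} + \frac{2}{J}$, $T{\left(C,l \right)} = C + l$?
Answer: $-17641$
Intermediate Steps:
$h{\left(c,J \right)} = \frac{2}{J} + \frac{J}{c}$
$h{\left(5,T{\left(1,6 \right)} \right)} 91 \left(-115\right) = \left(\frac{2}{1 + 6} + \frac{1 + 6}{5}\right) 91 \left(-115\right) = \left(\frac{2}{7} + 7 \cdot \frac{1}{5}\right) 91 \left(-115\right) = \left(2 \cdot \frac{1}{7} + \frac{7}{5}\right) 91 \left(-115\right) = \left(\frac{2}{7} + \frac{7}{5}\right) 91 \left(-115\right) = \frac{59}{35} \cdot 91 \left(-115\right) = \frac{767}{5} \left(-115\right) = -17641$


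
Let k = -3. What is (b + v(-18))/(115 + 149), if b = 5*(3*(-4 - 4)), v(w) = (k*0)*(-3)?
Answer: -5/11 ≈ -0.45455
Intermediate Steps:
v(w) = 0 (v(w) = -3*0*(-3) = 0*(-3) = 0)
b = -120 (b = 5*(3*(-8)) = 5*(-24) = -120)
(b + v(-18))/(115 + 149) = (-120 + 0)/(115 + 149) = -120/264 = -120*1/264 = -5/11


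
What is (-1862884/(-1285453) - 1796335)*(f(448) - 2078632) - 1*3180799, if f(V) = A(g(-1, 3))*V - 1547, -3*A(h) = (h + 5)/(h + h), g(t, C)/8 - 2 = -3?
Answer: 4803406787310900350/1285453 ≈ 3.7367e+12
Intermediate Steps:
g(t, C) = -8 (g(t, C) = 16 + 8*(-3) = 16 - 24 = -8)
A(h) = -(5 + h)/(6*h) (A(h) = -(h + 5)/(3*(h + h)) = -(5 + h)/(3*(2*h)) = -(5 + h)*1/(2*h)/3 = -(5 + h)/(6*h))
f(V) = -1547 - V/16 (f(V) = ((⅙)*(-5 - 1*(-8))/(-8))*V - 1547 = ((⅙)*(-⅛)*(-5 + 8))*V - 1547 = ((⅙)*(-⅛)*3)*V - 1547 = -V/16 - 1547 = -1547 - V/16)
(-1862884/(-1285453) - 1796335)*(f(448) - 2078632) - 1*3180799 = (-1862884/(-1285453) - 1796335)*((-1547 - 1/16*448) - 2078632) - 1*3180799 = (-1862884*(-1/1285453) - 1796335)*((-1547 - 28) - 2078632) - 3180799 = (1862884/1285453 - 1796335)*(-1575 - 2078632) - 3180799 = -2309102351871/1285453*(-2080207) - 3180799 = 4803410876078517297/1285453 - 3180799 = 4803406787310900350/1285453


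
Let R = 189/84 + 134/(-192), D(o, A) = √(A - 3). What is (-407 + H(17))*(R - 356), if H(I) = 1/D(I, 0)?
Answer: 13848989/96 + 34027*I*√3/288 ≈ 1.4426e+5 + 204.64*I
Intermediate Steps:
D(o, A) = √(-3 + A)
R = 149/96 (R = 189*(1/84) + 134*(-1/192) = 9/4 - 67/96 = 149/96 ≈ 1.5521)
H(I) = -I*√3/3 (H(I) = 1/(√(-3 + 0)) = 1/(√(-3)) = 1/(I*√3) = -I*√3/3)
(-407 + H(17))*(R - 356) = (-407 - I*√3/3)*(149/96 - 356) = (-407 - I*√3/3)*(-34027/96) = 13848989/96 + 34027*I*√3/288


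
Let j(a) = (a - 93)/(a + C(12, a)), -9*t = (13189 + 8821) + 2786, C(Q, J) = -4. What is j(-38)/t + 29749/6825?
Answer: 1474929233/338465400 ≈ 4.3577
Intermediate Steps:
t = -24796/9 (t = -((13189 + 8821) + 2786)/9 = -(22010 + 2786)/9 = -1/9*24796 = -24796/9 ≈ -2755.1)
j(a) = (-93 + a)/(-4 + a) (j(a) = (a - 93)/(a - 4) = (-93 + a)/(-4 + a))
j(-38)/t + 29749/6825 = ((-93 - 38)/(-4 - 38))/(-24796/9) + 29749/6825 = (-131/(-42))*(-9/24796) + 29749*(1/6825) = -1/42*(-131)*(-9/24796) + 29749/6825 = (131/42)*(-9/24796) + 29749/6825 = -393/347144 + 29749/6825 = 1474929233/338465400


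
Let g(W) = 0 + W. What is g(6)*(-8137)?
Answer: -48822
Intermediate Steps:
g(W) = W
g(6)*(-8137) = 6*(-8137) = -48822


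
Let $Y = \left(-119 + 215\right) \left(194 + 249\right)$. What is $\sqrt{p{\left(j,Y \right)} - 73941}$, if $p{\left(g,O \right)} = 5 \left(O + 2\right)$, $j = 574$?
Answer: $\sqrt{138709} \approx 372.44$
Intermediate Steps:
$Y = 42528$ ($Y = 96 \cdot 443 = 42528$)
$p{\left(g,O \right)} = 10 + 5 O$ ($p{\left(g,O \right)} = 5 \left(2 + O\right) = 10 + 5 O$)
$\sqrt{p{\left(j,Y \right)} - 73941} = \sqrt{\left(10 + 5 \cdot 42528\right) - 73941} = \sqrt{\left(10 + 212640\right) - 73941} = \sqrt{212650 - 73941} = \sqrt{138709}$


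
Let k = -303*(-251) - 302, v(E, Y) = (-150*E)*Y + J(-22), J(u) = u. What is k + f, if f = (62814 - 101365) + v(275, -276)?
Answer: 11422178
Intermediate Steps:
v(E, Y) = -22 - 150*E*Y (v(E, Y) = (-150*E)*Y - 22 = -150*E*Y - 22 = -22 - 150*E*Y)
k = 75751 (k = 76053 - 302 = 75751)
f = 11346427 (f = (62814 - 101365) + (-22 - 150*275*(-276)) = -38551 + (-22 + 11385000) = -38551 + 11384978 = 11346427)
k + f = 75751 + 11346427 = 11422178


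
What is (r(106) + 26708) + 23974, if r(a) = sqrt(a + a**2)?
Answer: 50682 + sqrt(11342) ≈ 50789.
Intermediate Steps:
(r(106) + 26708) + 23974 = (sqrt(106*(1 + 106)) + 26708) + 23974 = (sqrt(106*107) + 26708) + 23974 = (sqrt(11342) + 26708) + 23974 = (26708 + sqrt(11342)) + 23974 = 50682 + sqrt(11342)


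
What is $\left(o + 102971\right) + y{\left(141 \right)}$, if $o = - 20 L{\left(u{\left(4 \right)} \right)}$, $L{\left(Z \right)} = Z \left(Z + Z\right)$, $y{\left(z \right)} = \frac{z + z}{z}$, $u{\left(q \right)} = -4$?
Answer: $102333$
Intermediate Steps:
$y{\left(z \right)} = 2$ ($y{\left(z \right)} = \frac{2 z}{z} = 2$)
$L{\left(Z \right)} = 2 Z^{2}$ ($L{\left(Z \right)} = Z 2 Z = 2 Z^{2}$)
$o = -640$ ($o = - 20 \cdot 2 \left(-4\right)^{2} = - 20 \cdot 2 \cdot 16 = \left(-20\right) 32 = -640$)
$\left(o + 102971\right) + y{\left(141 \right)} = \left(-640 + 102971\right) + 2 = 102331 + 2 = 102333$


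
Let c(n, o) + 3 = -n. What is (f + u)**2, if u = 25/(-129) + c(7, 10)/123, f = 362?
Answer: 406688073841/3108169 ≈ 1.3084e+5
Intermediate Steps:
c(n, o) = -3 - n
u = -485/1763 (u = 25/(-129) + (-3 - 1*7)/123 = 25*(-1/129) + (-3 - 7)*(1/123) = -25/129 - 10*1/123 = -25/129 - 10/123 = -485/1763 ≈ -0.27510)
(f + u)**2 = (362 - 485/1763)**2 = (637721/1763)**2 = 406688073841/3108169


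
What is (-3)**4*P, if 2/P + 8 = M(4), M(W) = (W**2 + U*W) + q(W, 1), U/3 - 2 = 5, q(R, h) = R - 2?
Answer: 81/47 ≈ 1.7234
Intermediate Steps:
q(R, h) = -2 + R
U = 21 (U = 6 + 3*5 = 6 + 15 = 21)
M(W) = -2 + W**2 + 22*W (M(W) = (W**2 + 21*W) + (-2 + W) = -2 + W**2 + 22*W)
P = 1/47 (P = 2/(-8 + (-2 + 4**2 + 22*4)) = 2/(-8 + (-2 + 16 + 88)) = 2/(-8 + 102) = 2/94 = 2*(1/94) = 1/47 ≈ 0.021277)
(-3)**4*P = (-3)**4*(1/47) = 81*(1/47) = 81/47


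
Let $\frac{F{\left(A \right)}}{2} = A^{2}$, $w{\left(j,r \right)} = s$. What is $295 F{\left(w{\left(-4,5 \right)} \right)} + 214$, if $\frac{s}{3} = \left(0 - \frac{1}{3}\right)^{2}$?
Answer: $\frac{2516}{9} \approx 279.56$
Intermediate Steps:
$s = \frac{1}{3}$ ($s = 3 \left(0 - \frac{1}{3}\right)^{2} = 3 \left(- \frac{1}{3}\right)^{2} = 3 \cdot \frac{1}{9} = \frac{1}{3} \approx 0.33333$)
$w{\left(j,r \right)} = \frac{1}{3}$
$F{\left(A \right)} = 2 A^{2}$
$295 F{\left(w{\left(-4,5 \right)} \right)} + 214 = 295 \cdot \frac{2}{9} + 214 = \frac{590}{9} + 214 = \frac{2516}{9}$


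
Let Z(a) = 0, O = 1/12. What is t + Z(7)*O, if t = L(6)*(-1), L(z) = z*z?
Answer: -36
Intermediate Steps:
O = 1/12 ≈ 0.083333
L(z) = z²
t = -36 (t = 6²*(-1) = 36*(-1) = -36)
t + Z(7)*O = -36 + 0*(1/12) = -36 + 0 = -36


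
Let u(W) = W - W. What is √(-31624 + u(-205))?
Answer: 2*I*√7906 ≈ 177.83*I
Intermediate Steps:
u(W) = 0
√(-31624 + u(-205)) = √(-31624 + 0) = √(-31624) = 2*I*√7906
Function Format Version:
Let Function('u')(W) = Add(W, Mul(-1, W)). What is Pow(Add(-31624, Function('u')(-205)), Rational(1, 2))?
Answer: Mul(2, I, Pow(7906, Rational(1, 2))) ≈ Mul(177.83, I)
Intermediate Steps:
Function('u')(W) = 0
Pow(Add(-31624, Function('u')(-205)), Rational(1, 2)) = Pow(Add(-31624, 0), Rational(1, 2)) = Pow(-31624, Rational(1, 2)) = Mul(2, I, Pow(7906, Rational(1, 2)))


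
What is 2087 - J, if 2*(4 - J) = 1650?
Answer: 2908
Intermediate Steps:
J = -821 (J = 4 - ½*1650 = 4 - 825 = -821)
2087 - J = 2087 - 1*(-821) = 2087 + 821 = 2908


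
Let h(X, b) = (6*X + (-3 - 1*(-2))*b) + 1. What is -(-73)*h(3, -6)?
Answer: 1825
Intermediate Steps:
h(X, b) = 1 - b + 6*X (h(X, b) = (6*X + (-3 + 2)*b) + 1 = (6*X - b) + 1 = (-b + 6*X) + 1 = 1 - b + 6*X)
-(-73)*h(3, -6) = -(-73)*(1 - 1*(-6) + 6*3) = -(-73)*(1 + 6 + 18) = -(-73)*25 = -1*(-1825) = 1825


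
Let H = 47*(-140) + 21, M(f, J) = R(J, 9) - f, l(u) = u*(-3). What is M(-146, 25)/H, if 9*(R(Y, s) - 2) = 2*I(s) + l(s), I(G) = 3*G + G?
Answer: -153/6559 ≈ -0.023327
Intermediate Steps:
I(G) = 4*G
l(u) = -3*u
R(Y, s) = 2 + 5*s/9 (R(Y, s) = 2 + (2*(4*s) - 3*s)/9 = 2 + (8*s - 3*s)/9 = 2 + (5*s)/9 = 2 + 5*s/9)
M(f, J) = 7 - f (M(f, J) = (2 + (5/9)*9) - f = (2 + 5) - f = 7 - f)
H = -6559 (H = -6580 + 21 = -6559)
M(-146, 25)/H = (7 - 1*(-146))/(-6559) = (7 + 146)*(-1/6559) = 153*(-1/6559) = -153/6559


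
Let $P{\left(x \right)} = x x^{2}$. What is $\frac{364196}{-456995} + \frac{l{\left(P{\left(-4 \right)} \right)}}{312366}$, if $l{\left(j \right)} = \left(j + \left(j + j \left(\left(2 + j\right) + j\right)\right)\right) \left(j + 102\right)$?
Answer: $\frac{1718044316}{10196407155} \approx 0.1685$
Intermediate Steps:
$P{\left(x \right)} = x^{3}$
$l{\left(j \right)} = \left(102 + j\right) \left(2 j + j \left(2 + 2 j\right)\right)$ ($l{\left(j \right)} = \left(j + \left(j + j \left(2 + 2 j\right)\right)\right) \left(102 + j\right) = \left(2 j + j \left(2 + 2 j\right)\right) \left(102 + j\right) = \left(102 + j\right) \left(2 j + j \left(2 + 2 j\right)\right)$)
$\frac{364196}{-456995} + \frac{l{\left(P{\left(-4 \right)} \right)}}{312366} = \frac{364196}{-456995} + \frac{2 \left(-4\right)^{3} \left(204 + \left(\left(-4\right)^{3}\right)^{2} + 104 \left(-4\right)^{3}\right)}{312366} = 364196 \left(- \frac{1}{456995}\right) + 2 \left(-64\right) \left(204 + \left(-64\right)^{2} + 104 \left(-64\right)\right) \frac{1}{312366} = - \frac{52028}{65285} + 2 \left(-64\right) \left(204 + 4096 - 6656\right) \frac{1}{312366} = - \frac{52028}{65285} + 2 \left(-64\right) \left(-2356\right) \frac{1}{312366} = - \frac{52028}{65285} + 301568 \cdot \frac{1}{312366} = - \frac{52028}{65285} + \frac{150784}{156183} = \frac{1718044316}{10196407155}$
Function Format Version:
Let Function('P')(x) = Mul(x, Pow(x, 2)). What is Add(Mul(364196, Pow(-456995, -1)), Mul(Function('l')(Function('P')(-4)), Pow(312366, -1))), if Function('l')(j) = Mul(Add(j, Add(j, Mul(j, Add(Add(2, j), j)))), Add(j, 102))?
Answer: Rational(1718044316, 10196407155) ≈ 0.16850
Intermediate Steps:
Function('P')(x) = Pow(x, 3)
Function('l')(j) = Mul(Add(102, j), Add(Mul(2, j), Mul(j, Add(2, Mul(2, j))))) (Function('l')(j) = Mul(Add(j, Add(j, Mul(j, Add(2, Mul(2, j))))), Add(102, j)) = Mul(Add(Mul(2, j), Mul(j, Add(2, Mul(2, j)))), Add(102, j)) = Mul(Add(102, j), Add(Mul(2, j), Mul(j, Add(2, Mul(2, j))))))
Add(Mul(364196, Pow(-456995, -1)), Mul(Function('l')(Function('P')(-4)), Pow(312366, -1))) = Add(Mul(364196, Pow(-456995, -1)), Mul(Mul(2, Pow(-4, 3), Add(204, Pow(Pow(-4, 3), 2), Mul(104, Pow(-4, 3)))), Pow(312366, -1))) = Add(Mul(364196, Rational(-1, 456995)), Mul(Mul(2, -64, Add(204, Pow(-64, 2), Mul(104, -64))), Rational(1, 312366))) = Add(Rational(-52028, 65285), Mul(Mul(2, -64, Add(204, 4096, -6656)), Rational(1, 312366))) = Add(Rational(-52028, 65285), Mul(Mul(2, -64, -2356), Rational(1, 312366))) = Add(Rational(-52028, 65285), Mul(301568, Rational(1, 312366))) = Add(Rational(-52028, 65285), Rational(150784, 156183)) = Rational(1718044316, 10196407155)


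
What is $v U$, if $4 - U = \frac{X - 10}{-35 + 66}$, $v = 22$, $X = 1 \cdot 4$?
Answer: $\frac{2860}{31} \approx 92.258$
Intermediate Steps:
$X = 4$
$U = \frac{130}{31}$ ($U = 4 - \frac{4 - 10}{-35 + 66} = 4 - - \frac{6}{31} = 4 + \frac{6}{31} = \frac{130}{31} \approx 4.1936$)
$v U = 22 \cdot \frac{130}{31} = \frac{2860}{31}$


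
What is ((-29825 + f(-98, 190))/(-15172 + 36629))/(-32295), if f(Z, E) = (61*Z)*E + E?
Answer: 77697/46196921 ≈ 0.0016819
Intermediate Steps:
f(Z, E) = E + 61*E*Z (f(Z, E) = 61*E*Z + E = E + 61*E*Z)
((-29825 + f(-98, 190))/(-15172 + 36629))/(-32295) = ((-29825 + 190*(1 + 61*(-98)))/(-15172 + 36629))/(-32295) = ((-29825 + 190*(1 - 5978))/21457)*(-1/32295) = ((-29825 + 190*(-5977))*(1/21457))*(-1/32295) = ((-29825 - 1135630)*(1/21457))*(-1/32295) = -1165455*1/21457*(-1/32295) = -1165455/21457*(-1/32295) = 77697/46196921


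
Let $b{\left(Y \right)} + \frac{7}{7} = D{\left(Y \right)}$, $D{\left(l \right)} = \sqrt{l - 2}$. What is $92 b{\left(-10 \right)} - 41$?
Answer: $-133 + 184 i \sqrt{3} \approx -133.0 + 318.7 i$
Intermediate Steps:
$D{\left(l \right)} = \sqrt{-2 + l}$
$b{\left(Y \right)} = -1 + \sqrt{-2 + Y}$
$92 b{\left(-10 \right)} - 41 = 92 \left(-1 + \sqrt{-2 - 10}\right) - 41 = 92 \left(-1 + \sqrt{-12}\right) - 41 = 92 \left(-1 + 2 i \sqrt{3}\right) - 41 = \left(-92 + 184 i \sqrt{3}\right) - 41 = -133 + 184 i \sqrt{3}$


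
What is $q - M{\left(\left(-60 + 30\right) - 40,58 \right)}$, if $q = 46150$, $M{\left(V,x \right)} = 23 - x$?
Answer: $46185$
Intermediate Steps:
$q - M{\left(\left(-60 + 30\right) - 40,58 \right)} = 46150 - \left(23 - 58\right) = 46150 - -35 = 46150 + 35 = 46185$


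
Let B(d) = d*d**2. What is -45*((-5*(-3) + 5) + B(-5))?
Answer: 4725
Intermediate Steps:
B(d) = d**3
-45*((-5*(-3) + 5) + B(-5)) = -45*((-5*(-3) + 5) + (-5)**3) = -45*((15 + 5) - 125) = -45*(20 - 125) = -45*(-105) = 4725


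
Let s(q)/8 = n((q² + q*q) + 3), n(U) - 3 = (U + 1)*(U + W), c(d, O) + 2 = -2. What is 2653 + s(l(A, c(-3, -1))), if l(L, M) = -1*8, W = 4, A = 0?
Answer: 145237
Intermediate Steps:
c(d, O) = -4 (c(d, O) = -2 - 2 = -4)
l(L, M) = -8
n(U) = 3 + (1 + U)*(4 + U) (n(U) = 3 + (U + 1)*(U + 4) = 3 + (1 + U)*(4 + U))
s(q) = 176 + 8*(3 + 2*q²)² + 80*q² (s(q) = 8*(7 + ((q² + q*q) + 3)² + 5*((q² + q*q) + 3)) = 8*(7 + ((q² + q²) + 3)² + 5*((q² + q²) + 3)) = 8*(7 + (2*q² + 3)² + 5*(2*q² + 3)) = 8*(7 + (3 + 2*q²)² + 5*(3 + 2*q²)) = 8*(7 + (3 + 2*q²)² + (15 + 10*q²)) = 8*(22 + (3 + 2*q²)² + 10*q²) = 176 + 8*(3 + 2*q²)² + 80*q²)
2653 + s(l(A, c(-3, -1))) = 2653 + (248 + 32*(-8)⁴ + 176*(-8)²) = 2653 + (248 + 32*4096 + 176*64) = 2653 + (248 + 131072 + 11264) = 2653 + 142584 = 145237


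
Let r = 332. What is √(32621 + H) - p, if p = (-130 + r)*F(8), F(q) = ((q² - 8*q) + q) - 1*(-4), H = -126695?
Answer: -2424 + I*√94074 ≈ -2424.0 + 306.71*I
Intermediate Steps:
F(q) = 4 + q² - 7*q (F(q) = (q² - 7*q) + 4 = 4 + q² - 7*q)
p = 2424 (p = (-130 + 332)*(4 + 8² - 7*8) = 202*(4 + 64 - 56) = 202*12 = 2424)
√(32621 + H) - p = √(32621 - 126695) - 1*2424 = √(-94074) - 2424 = I*√94074 - 2424 = -2424 + I*√94074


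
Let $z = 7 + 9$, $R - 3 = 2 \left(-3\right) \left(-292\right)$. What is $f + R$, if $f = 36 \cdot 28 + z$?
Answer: $2779$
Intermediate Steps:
$R = 1755$ ($R = 3 + 2 \left(-3\right) \left(-292\right) = 3 - -1752 = 3 + 1752 = 1755$)
$z = 16$
$f = 1024$ ($f = 36 \cdot 28 + 16 = 1008 + 16 = 1024$)
$f + R = 1024 + 1755 = 2779$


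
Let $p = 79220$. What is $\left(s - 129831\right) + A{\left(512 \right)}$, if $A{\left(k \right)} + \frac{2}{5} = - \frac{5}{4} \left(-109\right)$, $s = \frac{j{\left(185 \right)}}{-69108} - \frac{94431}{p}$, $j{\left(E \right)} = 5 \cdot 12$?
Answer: $- \frac{29585550262263}{228113990} \approx -1.297 \cdot 10^{5}$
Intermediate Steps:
$j{\left(E \right)} = 60$
$s = - \frac{544224229}{456227980}$ ($s = \frac{60}{-69108} - \frac{94431}{79220} = 60 \left(- \frac{1}{69108}\right) - \frac{94431}{79220} = - \frac{5}{5759} - \frac{94431}{79220} = - \frac{544224229}{456227980} \approx -1.1929$)
$A{\left(k \right)} = \frac{2717}{20}$ ($A{\left(k \right)} = - \frac{2}{5} + - \frac{5}{4} \left(-109\right) = - \frac{2}{5} + \left(-5\right) \frac{1}{4} \left(-109\right) = - \frac{2}{5} - - \frac{545}{4} = - \frac{2}{5} + \frac{545}{4} = \frac{2717}{20}$)
$\left(s - 129831\right) + A{\left(512 \right)} = \left(- \frac{544224229}{456227980} - 129831\right) + \frac{2717}{20} = - \frac{59233079095609}{456227980} + \frac{2717}{20} = - \frac{29585550262263}{228113990}$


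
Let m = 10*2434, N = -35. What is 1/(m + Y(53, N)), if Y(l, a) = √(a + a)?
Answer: 2434/59243567 - I*√70/592435670 ≈ 4.1085e-5 - 1.4122e-8*I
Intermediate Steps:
Y(l, a) = √2*√a (Y(l, a) = √(2*a) = √2*√a)
m = 24340
1/(m + Y(53, N)) = 1/(24340 + √2*√(-35)) = 1/(24340 + √2*(I*√35)) = 1/(24340 + I*√70)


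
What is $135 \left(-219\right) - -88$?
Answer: $-29477$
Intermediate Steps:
$135 \left(-219\right) - -88 = -29565 + 88 = -29477$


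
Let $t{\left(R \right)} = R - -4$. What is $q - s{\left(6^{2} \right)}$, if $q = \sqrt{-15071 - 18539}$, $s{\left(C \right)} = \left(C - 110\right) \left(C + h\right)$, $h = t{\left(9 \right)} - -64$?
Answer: $8362 + i \sqrt{33610} \approx 8362.0 + 183.33 i$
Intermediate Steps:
$t{\left(R \right)} = 4 + R$ ($t{\left(R \right)} = R + 4 = 4 + R$)
$h = 77$ ($h = \left(4 + 9\right) - -64 = 13 + 64 = 77$)
$s{\left(C \right)} = \left(-110 + C\right) \left(77 + C\right)$ ($s{\left(C \right)} = \left(C - 110\right) \left(C + 77\right) = \left(-110 + C\right) \left(77 + C\right)$)
$q = i \sqrt{33610}$ ($q = \sqrt{-33610} = i \sqrt{33610} \approx 183.33 i$)
$q - s{\left(6^{2} \right)} = i \sqrt{33610} - \left(-8470 + \left(6^{2}\right)^{2} - 33 \cdot 6^{2}\right) = i \sqrt{33610} - \left(-8470 + 36^{2} - 1188\right) = i \sqrt{33610} - \left(-8470 + 1296 - 1188\right) = i \sqrt{33610} - -8362 = i \sqrt{33610} + 8362 = 8362 + i \sqrt{33610}$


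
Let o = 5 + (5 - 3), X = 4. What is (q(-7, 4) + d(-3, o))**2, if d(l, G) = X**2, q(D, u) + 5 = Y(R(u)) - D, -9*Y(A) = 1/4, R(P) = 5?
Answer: 418609/1296 ≈ 323.00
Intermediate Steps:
Y(A) = -1/36 (Y(A) = -1/9/4 = -1/9*1/4 = -1/36)
q(D, u) = -181/36 - D (q(D, u) = -5 + (-1/36 - D) = -181/36 - D)
o = 7 (o = 5 + 2 = 7)
d(l, G) = 16 (d(l, G) = 4**2 = 16)
(q(-7, 4) + d(-3, o))**2 = ((-181/36 - 1*(-7)) + 16)**2 = ((-181/36 + 7) + 16)**2 = (71/36 + 16)**2 = (647/36)**2 = 418609/1296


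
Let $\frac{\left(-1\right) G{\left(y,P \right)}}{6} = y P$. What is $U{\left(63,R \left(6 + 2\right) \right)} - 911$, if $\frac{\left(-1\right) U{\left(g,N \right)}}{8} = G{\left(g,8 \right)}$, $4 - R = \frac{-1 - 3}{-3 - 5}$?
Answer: $23281$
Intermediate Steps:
$R = \frac{7}{2}$ ($R = 4 - \frac{-1 - 3}{-3 - 5} = 4 - - \frac{4}{-8} = 4 - \left(-4\right) \left(- \frac{1}{8}\right) = 4 - \frac{1}{2} = \frac{7}{2} \approx 3.5$)
$G{\left(y,P \right)} = - 6 P y$ ($G{\left(y,P \right)} = - 6 y P = - 6 P y$)
$U{\left(g,N \right)} = 384 g$ ($U{\left(g,N \right)} = - 8 \left(\left(-6\right) 8 g\right) = - 8 \left(- 48 g\right) = 384 g$)
$U{\left(63,R \left(6 + 2\right) \right)} - 911 = 384 \cdot 63 - 911 = 24192 - 911 = 23281$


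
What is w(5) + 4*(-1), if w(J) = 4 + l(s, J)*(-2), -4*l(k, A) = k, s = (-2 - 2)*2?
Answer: -4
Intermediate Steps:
s = -8 (s = -4*2 = -8)
l(k, A) = -k/4
w(J) = 0 (w(J) = 4 - ¼*(-8)*(-2) = 4 + 2*(-2) = 4 - 4 = 0)
w(5) + 4*(-1) = 0 + 4*(-1) = 0 - 4 = -4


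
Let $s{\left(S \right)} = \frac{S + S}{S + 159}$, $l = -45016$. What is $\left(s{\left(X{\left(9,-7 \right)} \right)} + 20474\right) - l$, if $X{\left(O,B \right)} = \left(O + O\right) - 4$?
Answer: $\frac{11329798}{173} \approx 65490.0$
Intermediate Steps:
$X{\left(O,B \right)} = -4 + 2 O$ ($X{\left(O,B \right)} = 2 O - 4 = -4 + 2 O$)
$s{\left(S \right)} = \frac{2 S}{159 + S}$
$\left(s{\left(X{\left(9,-7 \right)} \right)} + 20474\right) - l = \left(\frac{2 \left(-4 + 2 \cdot 9\right)}{159 + \left(-4 + 2 \cdot 9\right)} + 20474\right) - -45016 = \left(\frac{2 \left(-4 + 18\right)}{159 + \left(-4 + 18\right)} + 20474\right) + 45016 = \left(2 \cdot 14 \frac{1}{159 + 14} + 20474\right) + 45016 = \left(2 \cdot 14 \cdot \frac{1}{173} + 20474\right) + 45016 = \left(\frac{28}{173} + 20474\right) + 45016 = \frac{3542030}{173} + 45016 = \frac{11329798}{173}$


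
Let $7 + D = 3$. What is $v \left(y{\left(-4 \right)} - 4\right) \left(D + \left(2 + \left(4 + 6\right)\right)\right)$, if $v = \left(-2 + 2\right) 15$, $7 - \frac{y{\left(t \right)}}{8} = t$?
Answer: $0$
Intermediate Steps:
$y{\left(t \right)} = 56 - 8 t$
$D = -4$ ($D = -7 + 3 = -4$)
$v = 0$ ($v = 0 \cdot 15 = 0$)
$v \left(y{\left(-4 \right)} - 4\right) \left(D + \left(2 + \left(4 + 6\right)\right)\right) = 0 \left(\left(56 - -32\right) - 4\right) \left(-4 + \left(2 + \left(4 + 6\right)\right)\right) = 0 \left(\left(56 + 32\right) - 4\right) \left(-4 + \left(2 + 10\right)\right) = 0 \left(88 - 4\right) \left(-4 + 12\right) = 0 \cdot 84 \cdot 8 = 0 \cdot 672 = 0$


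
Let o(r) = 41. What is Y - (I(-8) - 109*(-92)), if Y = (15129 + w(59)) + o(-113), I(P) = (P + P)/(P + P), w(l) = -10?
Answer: 5131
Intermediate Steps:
I(P) = 1 (I(P) = (2*P)/((2*P)) = (2*P)*(1/(2*P)) = 1)
Y = 15160 (Y = (15129 - 10) + 41 = 15119 + 41 = 15160)
Y - (I(-8) - 109*(-92)) = 15160 - (1 - 109*(-92)) = 15160 - (1 + 10028) = 15160 - 1*10029 = 15160 - 10029 = 5131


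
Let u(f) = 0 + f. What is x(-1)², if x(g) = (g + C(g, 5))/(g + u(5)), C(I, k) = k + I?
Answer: 9/16 ≈ 0.56250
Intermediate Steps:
C(I, k) = I + k
u(f) = f
x(g) = (5 + 2*g)/(5 + g) (x(g) = (g + (g + 5))/(g + 5) = (g + (5 + g))/(5 + g) = (5 + 2*g)/(5 + g))
x(-1)² = ((5 + 2*(-1))/(5 - 1))² = ((5 - 2)/4)² = ((¼)*3)² = (¾)² = 9/16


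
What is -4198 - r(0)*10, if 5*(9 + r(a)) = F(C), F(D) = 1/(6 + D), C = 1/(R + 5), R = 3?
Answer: -201308/49 ≈ -4108.3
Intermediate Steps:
C = ⅛ (C = 1/(3 + 5) = 1/8 = ⅛ ≈ 0.12500)
r(a) = -2197/245 (r(a) = -9 + 1/(5*(6 + ⅛)) = -9 + 1/(5*(49/8)) = -9 + (⅕)*(8/49) = -9 + 8/245 = -2197/245)
-4198 - r(0)*10 = -4198 - (-2197)*10/245 = -4198 - 1*(-4394/49) = -4198 + 4394/49 = -201308/49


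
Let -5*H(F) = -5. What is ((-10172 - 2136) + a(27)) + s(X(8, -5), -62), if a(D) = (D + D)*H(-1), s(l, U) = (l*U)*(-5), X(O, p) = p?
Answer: -13804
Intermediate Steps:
H(F) = 1 (H(F) = -1/5*(-5) = 1)
s(l, U) = -5*U*l (s(l, U) = (U*l)*(-5) = -5*U*l)
a(D) = 2*D (a(D) = (D + D)*1 = (2*D)*1 = 2*D)
((-10172 - 2136) + a(27)) + s(X(8, -5), -62) = ((-10172 - 2136) + 2*27) - 5*(-62)*(-5) = (-12308 + 54) - 1550 = -12254 - 1550 = -13804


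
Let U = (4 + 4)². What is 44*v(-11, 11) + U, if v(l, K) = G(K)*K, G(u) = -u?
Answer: -5260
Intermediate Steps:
v(l, K) = -K² (v(l, K) = (-K)*K = -K²)
U = 64 (U = 8² = 64)
44*v(-11, 11) + U = 44*(-1*11²) + 64 = 44*(-1*121) + 64 = 44*(-121) + 64 = -5324 + 64 = -5260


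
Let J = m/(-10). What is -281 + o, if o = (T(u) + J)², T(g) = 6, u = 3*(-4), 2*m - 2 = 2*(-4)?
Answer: -24131/100 ≈ -241.31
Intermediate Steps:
m = -3 (m = 1 + (2*(-4))/2 = 1 + (½)*(-8) = 1 - 4 = -3)
u = -12
J = 3/10 (J = -3/(-10) = -3*(-⅒) = 3/10 ≈ 0.30000)
o = 3969/100 (o = (6 + 3/10)² = (63/10)² = 3969/100 ≈ 39.690)
-281 + o = -281 + 3969/100 = -24131/100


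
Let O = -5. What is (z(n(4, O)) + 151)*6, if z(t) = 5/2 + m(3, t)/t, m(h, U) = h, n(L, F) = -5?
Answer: 4587/5 ≈ 917.40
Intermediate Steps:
z(t) = 5/2 + 3/t
(z(n(4, O)) + 151)*6 = ((5/2 + 3/(-5)) + 151)*6 = ((5/2 + 3*(-⅕)) + 151)*6 = ((5/2 - ⅗) + 151)*6 = (19/10 + 151)*6 = (1529/10)*6 = 4587/5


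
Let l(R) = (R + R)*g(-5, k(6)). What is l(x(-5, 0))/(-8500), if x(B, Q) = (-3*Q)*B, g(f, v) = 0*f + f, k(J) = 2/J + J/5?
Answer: 0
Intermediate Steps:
k(J) = 2/J + J/5 (k(J) = 2/J + J*(1/5) = 2/J + J/5)
g(f, v) = f (g(f, v) = 0 + f = f)
x(B, Q) = -3*B*Q
l(R) = -10*R (l(R) = (R + R)*(-5) = (2*R)*(-5) = -10*R)
l(x(-5, 0))/(-8500) = -(-30)*(-5)*0/(-8500) = -10*0*(-1/8500) = 0*(-1/8500) = 0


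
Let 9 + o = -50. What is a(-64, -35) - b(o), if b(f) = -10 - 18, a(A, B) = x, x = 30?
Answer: 58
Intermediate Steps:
o = -59 (o = -9 - 50 = -59)
a(A, B) = 30
b(f) = -28
a(-64, -35) - b(o) = 30 - 1*(-28) = 30 + 28 = 58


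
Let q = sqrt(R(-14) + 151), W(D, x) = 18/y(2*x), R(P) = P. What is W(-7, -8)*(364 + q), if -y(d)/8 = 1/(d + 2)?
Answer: 11466 + 63*sqrt(137)/2 ≈ 11835.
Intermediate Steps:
y(d) = -8/(2 + d) (y(d) = -8/(d + 2) = -8/(2 + d))
W(D, x) = -9/2 - 9*x/2 (W(D, x) = 18/((-8/(2 + 2*x))) = 18*(-1/4 - x/4) = -9/2 - 9*x/2)
q = sqrt(137) (q = sqrt(-14 + 151) = sqrt(137) ≈ 11.705)
W(-7, -8)*(364 + q) = (-9/2 - 9/2*(-8))*(364 + sqrt(137)) = (-9/2 + 36)*(364 + sqrt(137)) = 63*(364 + sqrt(137))/2 = 11466 + 63*sqrt(137)/2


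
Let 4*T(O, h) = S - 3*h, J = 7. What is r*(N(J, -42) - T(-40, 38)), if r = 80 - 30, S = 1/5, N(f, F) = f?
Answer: 3545/2 ≈ 1772.5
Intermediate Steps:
S = ⅕ ≈ 0.20000
T(O, h) = 1/20 - 3*h/4 (T(O, h) = (⅕ - 3*h)/4 = 1/20 - 3*h/4)
r = 50
r*(N(J, -42) - T(-40, 38)) = 50*(7 - (1/20 - ¾*38)) = 50*(7 - (1/20 - 57/2)) = 50*(7 - 1*(-569/20)) = 50*(7 + 569/20) = 50*(709/20) = 3545/2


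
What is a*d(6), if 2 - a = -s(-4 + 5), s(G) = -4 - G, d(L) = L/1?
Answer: -18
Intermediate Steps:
d(L) = L (d(L) = L*1 = L)
a = -3 (a = 2 - (-1)*(-4 - (-4 + 5)) = 2 - (-1)*(-4 - 1*1) = 2 - (-1)*(-4 - 1) = 2 - (-1)*(-5) = 2 - 1*5 = 2 - 5 = -3)
a*d(6) = -3*6 = -18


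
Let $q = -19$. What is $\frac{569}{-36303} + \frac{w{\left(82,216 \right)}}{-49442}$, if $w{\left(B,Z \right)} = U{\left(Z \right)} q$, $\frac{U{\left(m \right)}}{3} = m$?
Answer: $\frac{209415019}{897446463} \approx 0.23335$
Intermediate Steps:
$U{\left(m \right)} = 3 m$
$w{\left(B,Z \right)} = - 57 Z$ ($w{\left(B,Z \right)} = 3 Z \left(-19\right) = - 57 Z$)
$\frac{569}{-36303} + \frac{w{\left(82,216 \right)}}{-49442} = \frac{569}{-36303} + \frac{\left(-57\right) 216}{-49442} = 569 \left(- \frac{1}{36303}\right) - - \frac{6156}{24721} = - \frac{569}{36303} + \frac{6156}{24721} = \frac{209415019}{897446463}$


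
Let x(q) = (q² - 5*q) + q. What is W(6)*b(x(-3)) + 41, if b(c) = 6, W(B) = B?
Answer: 77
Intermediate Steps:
x(q) = q² - 4*q
W(6)*b(x(-3)) + 41 = 6*6 + 41 = 36 + 41 = 77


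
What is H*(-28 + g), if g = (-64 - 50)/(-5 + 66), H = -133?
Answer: 242326/61 ≈ 3972.6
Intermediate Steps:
g = -114/61 ≈ -1.8689
H*(-28 + g) = -133*(-28 - 114/61) = -133*(-1822/61) = 242326/61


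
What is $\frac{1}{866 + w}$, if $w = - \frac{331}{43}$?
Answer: $\frac{43}{36907} \approx 0.0011651$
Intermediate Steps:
$w = - \frac{331}{43}$ ($w = \left(-331\right) \frac{1}{43} = - \frac{331}{43} \approx -7.6977$)
$\frac{1}{866 + w} = \frac{1}{866 - \frac{331}{43}} = \frac{1}{\frac{36907}{43}} = \frac{43}{36907}$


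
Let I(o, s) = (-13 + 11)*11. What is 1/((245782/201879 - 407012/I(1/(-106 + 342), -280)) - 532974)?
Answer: -2220669/1142472548230 ≈ -1.9437e-6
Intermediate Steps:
I(o, s) = -22 (I(o, s) = -2*11 = -22)
1/((245782/201879 - 407012/I(1/(-106 + 342), -280)) - 532974) = 1/((245782/201879 - 407012/(-22)) - 532974) = 1/((245782*(1/201879) - 407012*(-1/22)) - 532974) = 1/((245782/201879 + 203506/11) - 532974) = 1/(41086291376/2220669 - 532974) = 1/(-1142472548230/2220669) = -2220669/1142472548230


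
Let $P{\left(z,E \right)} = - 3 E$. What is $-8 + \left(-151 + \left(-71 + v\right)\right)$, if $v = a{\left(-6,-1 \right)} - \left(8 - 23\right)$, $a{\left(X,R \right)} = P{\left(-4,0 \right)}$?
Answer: $-215$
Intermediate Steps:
$a{\left(X,R \right)} = 0$ ($a{\left(X,R \right)} = \left(-3\right) 0 = 0$)
$v = 15$ ($v = 0 - \left(8 - 23\right) = 0 - -15 = 0 + 15 = 15$)
$-8 + \left(-151 + \left(-71 + v\right)\right) = -8 + \left(-151 + \left(-71 + 15\right)\right) = -8 - 207 = -215$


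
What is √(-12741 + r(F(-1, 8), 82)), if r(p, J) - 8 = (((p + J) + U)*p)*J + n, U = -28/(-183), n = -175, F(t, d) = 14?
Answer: 2*√816090513/183 ≈ 312.21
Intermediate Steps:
U = 28/183 (U = -28*(-1/183) = 28/183 ≈ 0.15301)
r(p, J) = -167 + J*p*(28/183 + J + p) (r(p, J) = 8 + ((((p + J) + 28/183)*p)*J - 175) = 8 + ((((J + p) + 28/183)*p)*J - 175) = 8 + (((28/183 + J + p)*p)*J - 175) = 8 + ((p*(28/183 + J + p))*J - 175) = 8 + (J*p*(28/183 + J + p) - 175) = 8 + (-175 + J*p*(28/183 + J + p)) = -167 + J*p*(28/183 + J + p))
√(-12741 + r(F(-1, 8), 82)) = √(-12741 + (-167 + 82*14² + 14*82² + (28/183)*82*14)) = √(-12741 + (-167 + 82*196 + 14*6724 + 32144/183)) = √(-12741 + (-167 + 16072 + 94136 + 32144/183)) = √(-12741 + 20169647/183) = √(17838044/183) = 2*√816090513/183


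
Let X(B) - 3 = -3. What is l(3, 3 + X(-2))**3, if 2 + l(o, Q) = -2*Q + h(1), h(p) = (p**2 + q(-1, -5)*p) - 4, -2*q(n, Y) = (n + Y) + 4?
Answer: -1000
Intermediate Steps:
X(B) = 0 (X(B) = 3 - 3 = 0)
q(n, Y) = -2 - Y/2 - n/2 (q(n, Y) = -((n + Y) + 4)/2 = -((Y + n) + 4)/2 = -(4 + Y + n)/2 = -2 - Y/2 - n/2)
h(p) = -4 + p + p**2 (h(p) = (p**2 + (-2 - 1/2*(-5) - 1/2*(-1))*p) - 4 = (p**2 + (-2 + 5/2 + 1/2)*p) - 4 = (p**2 + 1*p) - 4 = (p**2 + p) - 4 = (p + p**2) - 4 = -4 + p + p**2)
l(o, Q) = -4 - 2*Q (l(o, Q) = -2 + (-2*Q + (-4 + 1 + 1**2)) = -2 + (-2*Q + (-4 + 1 + 1)) = -2 + (-2*Q - 2) = -2 + (-2 - 2*Q) = -4 - 2*Q)
l(3, 3 + X(-2))**3 = (-4 - 2*(3 + 0))**3 = (-4 - 2*3)**3 = (-4 - 6)**3 = (-10)**3 = -1000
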